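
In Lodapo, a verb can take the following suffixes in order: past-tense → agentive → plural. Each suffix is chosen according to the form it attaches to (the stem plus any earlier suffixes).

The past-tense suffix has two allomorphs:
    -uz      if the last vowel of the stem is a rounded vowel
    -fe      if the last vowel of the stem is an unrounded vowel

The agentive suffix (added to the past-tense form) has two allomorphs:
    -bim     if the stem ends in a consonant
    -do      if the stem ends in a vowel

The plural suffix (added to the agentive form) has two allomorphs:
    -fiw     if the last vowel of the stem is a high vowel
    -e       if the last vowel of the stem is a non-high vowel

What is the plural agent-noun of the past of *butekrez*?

*butekrez*: last vowel = /e/, an unrounded vowel → -fe → *butekrezfe*.
Since the final sound of the past-tense form *butekrezfe* is /e/ (a vowel), it takes -do, giving *butekrezfedo*.
Since the last vowel of the agentive form *butekrezfedo* is /o/ (a non-high vowel), it takes -e, giving *butekrezfedoe*.

butekrezfedoe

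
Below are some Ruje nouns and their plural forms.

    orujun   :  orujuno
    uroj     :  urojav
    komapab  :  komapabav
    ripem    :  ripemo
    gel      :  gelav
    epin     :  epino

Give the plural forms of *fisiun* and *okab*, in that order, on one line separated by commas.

fisiuno, okabav

The suffix is conditioned by the final consonant: -o when the stem ends in a nasal (*orujun*, *ripem*, *epin*); -av when the stem ends in a non-nasal consonant (*uroj*, *komapab*, *gel*).
The final consonant of *fisiun* is /n/, which is a nasal, so the suffix is -o, giving *fisiuno*.
*okab* — final consonant /b/ (non-nasal) → -av → *okabav*.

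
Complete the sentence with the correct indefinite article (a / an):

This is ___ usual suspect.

The indefinite article is chosen by the initial *sound* of the following word, not its spelling.
*usual* begins with the sound /juː/ (u pronounced /juː/) — a consonant sound.
So the article is *a*: This is a usual suspect.

a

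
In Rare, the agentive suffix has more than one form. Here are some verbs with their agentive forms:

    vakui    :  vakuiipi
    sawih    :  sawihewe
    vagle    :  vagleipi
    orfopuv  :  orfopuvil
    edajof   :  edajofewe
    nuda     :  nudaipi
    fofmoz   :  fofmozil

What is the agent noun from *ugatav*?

Looking at the final sound of each stem: -ewe when the stem ends in a voiceless consonant (*sawih*, *edajof*); -il when the stem ends in a voiced consonant (*orfopuv*, *fofmoz*); -ipi when the stem ends in a vowel (*vakui*, *vagle*, *nuda*).
Since the final sound of *ugatav* is /v/ (a voiced consonant), it takes -il, giving *ugatavil*.

ugatavil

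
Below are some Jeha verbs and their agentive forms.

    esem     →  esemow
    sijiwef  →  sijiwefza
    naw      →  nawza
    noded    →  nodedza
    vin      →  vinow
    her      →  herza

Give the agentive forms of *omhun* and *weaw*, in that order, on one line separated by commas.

The suffix is conditioned by the final consonant: -ow when the stem ends in a nasal (*esem*, *vin*); -za when the stem ends in a non-nasal consonant (*sijiwef*, *naw*, *noded*, *her*).
Since the final consonant of *omhun* is /n/ (a nasal), it takes -ow, giving *omhunow*.
*weaw* — final consonant /w/ (non-nasal) → -za → *weawza*.

omhunow, weawza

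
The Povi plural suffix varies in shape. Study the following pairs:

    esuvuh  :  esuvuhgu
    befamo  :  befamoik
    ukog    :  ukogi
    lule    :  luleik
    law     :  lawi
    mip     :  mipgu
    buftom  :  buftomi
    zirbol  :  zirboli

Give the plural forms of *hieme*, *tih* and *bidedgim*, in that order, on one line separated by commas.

hiemeik, tihgu, bidedgimi

The suffix is conditioned by the final sound: -gu when the stem ends in a voiceless consonant (*esuvuh*, *mip*); -i when the stem ends in a voiced consonant (*ukog*, *law*, *buftom*, *zirbol*); -ik when the stem ends in a vowel (*befamo*, *lule*).
*hieme*: final sound = /e/, a vowel → -ik → *hiemeik*.
*tih* — final sound /h/ (a voiceless consonant) → -gu → *tihgu*.
The final sound of *bidedgim* is /m/, which is a voiced consonant, so the suffix is -i, giving *bidedgimi*.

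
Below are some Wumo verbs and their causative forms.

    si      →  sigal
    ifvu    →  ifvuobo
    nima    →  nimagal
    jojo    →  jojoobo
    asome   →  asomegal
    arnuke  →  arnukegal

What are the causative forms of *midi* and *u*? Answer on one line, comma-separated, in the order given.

midigal, uobo

The pattern is rounding harmony: -obo when the last vowel of the stem is a rounded vowel (*ifvu*, *jojo*); -gal when the last vowel of the stem is an unrounded vowel (*si*, *nima*, *asome*, *arnuke*).
*midi*: last vowel = /i/, an unrounded vowel → -gal → *midigal*.
*u*: last vowel = /u/, a rounded vowel → -obo → *uobo*.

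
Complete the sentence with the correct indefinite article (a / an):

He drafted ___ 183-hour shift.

The indefinite article is chosen by the initial *sound* of the following word, not its spelling.
The number *183* is spoken "one hundred …", beginning with /wʌn/ — a consonant sound.
So the article is *a*: He drafted a 183-hour shift.

a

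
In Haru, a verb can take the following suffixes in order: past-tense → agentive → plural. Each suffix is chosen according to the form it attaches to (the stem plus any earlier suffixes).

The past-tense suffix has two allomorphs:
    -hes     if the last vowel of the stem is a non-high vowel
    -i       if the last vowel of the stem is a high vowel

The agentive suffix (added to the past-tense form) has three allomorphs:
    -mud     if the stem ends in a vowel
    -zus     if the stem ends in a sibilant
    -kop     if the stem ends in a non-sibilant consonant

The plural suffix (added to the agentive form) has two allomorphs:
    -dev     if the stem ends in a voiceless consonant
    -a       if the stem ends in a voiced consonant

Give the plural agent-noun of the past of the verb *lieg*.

*lieg* — last vowel /e/ (a non-high vowel) → -hes → *lieghes*.
The final sound of the past-tense form *lieghes* is /s/, which is a sibilant, so the agentive suffix is -zus, giving *liegheszus*.
Since the final consonant of the agentive form *liegheszus* is /s/ (voiceless), it takes -dev, giving *liegheszusdev*.

liegheszusdev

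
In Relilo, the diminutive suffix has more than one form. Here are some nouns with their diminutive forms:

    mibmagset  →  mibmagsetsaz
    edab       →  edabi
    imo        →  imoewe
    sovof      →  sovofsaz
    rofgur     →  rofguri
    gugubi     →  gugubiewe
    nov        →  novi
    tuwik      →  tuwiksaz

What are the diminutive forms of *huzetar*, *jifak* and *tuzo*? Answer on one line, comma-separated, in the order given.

The alternation tracks the final sound of the stem — -saz when the stem ends in a voiceless consonant (*mibmagset*, *sovof*, *tuwik*); -i when the stem ends in a voiced consonant (*edab*, *rofgur*, *nov*); -ewe when the stem ends in a vowel (*imo*, *gugubi*).
Since the final sound of *huzetar* is /r/ (a voiced consonant), it takes -i, giving *huzetari*.
*jifak* — final sound /k/ (a voiceless consonant) → -saz → *jifaksaz*.
*tuzo* — final sound /o/ (a vowel) → -ewe → *tuzoewe*.

huzetari, jifaksaz, tuzoewe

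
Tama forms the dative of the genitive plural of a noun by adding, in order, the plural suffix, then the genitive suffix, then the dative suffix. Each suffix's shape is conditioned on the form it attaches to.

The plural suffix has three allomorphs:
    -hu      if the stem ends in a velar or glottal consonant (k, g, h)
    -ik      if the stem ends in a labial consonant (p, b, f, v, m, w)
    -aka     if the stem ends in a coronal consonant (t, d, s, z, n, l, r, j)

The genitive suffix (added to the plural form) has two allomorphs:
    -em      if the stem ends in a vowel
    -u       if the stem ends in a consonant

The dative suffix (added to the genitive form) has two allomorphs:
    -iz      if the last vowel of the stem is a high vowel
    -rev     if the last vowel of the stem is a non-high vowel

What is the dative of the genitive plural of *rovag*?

rovaghuemrev

The final consonant of *rovag* is /g/, which is velar/glottal, so the plural suffix is -hu, giving *rovaghu*.
Since the final sound of the plural form *rovaghu* is /u/ (a vowel), it takes -em, giving *rovaghuem*.
The last vowel of the genitive form *rovaghuem* is /e/, which is a non-high vowel, so the dative suffix is -rev, giving *rovaghuemrev*.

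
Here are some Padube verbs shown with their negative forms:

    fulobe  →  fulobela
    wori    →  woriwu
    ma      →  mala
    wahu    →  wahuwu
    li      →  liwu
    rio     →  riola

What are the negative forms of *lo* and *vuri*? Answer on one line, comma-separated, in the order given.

lola, vuriwu

The alternation tracks the last vowel of the stem — -wu when the last vowel of the stem is a high vowel (*wori*, *wahu*, *li*); -la when the last vowel of the stem is a non-high vowel (*fulobe*, *ma*, *rio*).
*lo*: last vowel = /o/, a non-high vowel → -la → *lola*.
*vuri* — last vowel /i/ (a high vowel) → -wu → *vuriwu*.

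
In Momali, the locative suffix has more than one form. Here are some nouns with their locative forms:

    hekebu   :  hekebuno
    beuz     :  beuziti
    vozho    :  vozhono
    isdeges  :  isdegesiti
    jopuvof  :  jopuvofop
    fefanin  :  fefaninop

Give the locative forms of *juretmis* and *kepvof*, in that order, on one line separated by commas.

juretmisiti, kepvofop

Looking at the final sound of each stem: -iti when the stem ends in a sibilant (*beuz*, *isdeges*); -op when the stem ends in a non-sibilant consonant (*jopuvof*, *fefanin*); -no when the stem ends in a vowel (*hekebu*, *vozho*).
Since the final sound of *juretmis* is /s/ (a sibilant), it takes -iti, giving *juretmisiti*.
*kepvof*: final sound = /f/, a non-sibilant consonant → -op → *kepvofop*.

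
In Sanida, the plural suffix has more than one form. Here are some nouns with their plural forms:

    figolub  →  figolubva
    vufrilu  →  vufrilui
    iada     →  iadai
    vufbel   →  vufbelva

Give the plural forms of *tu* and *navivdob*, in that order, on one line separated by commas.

The pattern is consonant vs. vowel: -va when the stem ends in a consonant (*figolub*, *vufbel*); -i when the stem ends in a vowel (*vufrilu*, *iada*).
*tu*: final sound = /u/, a vowel → -i → *tui*.
Since the final sound of *navivdob* is /b/ (a consonant), it takes -va, giving *navivdobva*.

tui, navivdobva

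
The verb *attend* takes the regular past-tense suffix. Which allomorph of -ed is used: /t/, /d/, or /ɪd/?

/ɪd/

The stem *attend* ends in /t/ or /d/.
The -ed suffix is realized as /ɪd/ after /t, d/; as /t/ after other voiceless consonants; and as /d/ after other voiced sounds.
So -ed on *attend* is pronounced /ɪd/.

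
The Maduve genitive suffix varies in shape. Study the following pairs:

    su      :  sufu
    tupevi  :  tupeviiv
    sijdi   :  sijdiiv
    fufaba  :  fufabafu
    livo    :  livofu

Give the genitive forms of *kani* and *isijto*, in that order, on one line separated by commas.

kaniiv, isijtofu

Looking at the last vowel of each stem: -iv when the last vowel of the stem is a front vowel (*tupevi*, *sijdi*); -fu when the last vowel of the stem is a back vowel (*su*, *fufaba*, *livo*).
*kani*: last vowel = /i/, a front vowel → -iv → *kaniiv*.
The last vowel of *isijto* is /o/, which is a back vowel, so the suffix is -fu, giving *isijtofu*.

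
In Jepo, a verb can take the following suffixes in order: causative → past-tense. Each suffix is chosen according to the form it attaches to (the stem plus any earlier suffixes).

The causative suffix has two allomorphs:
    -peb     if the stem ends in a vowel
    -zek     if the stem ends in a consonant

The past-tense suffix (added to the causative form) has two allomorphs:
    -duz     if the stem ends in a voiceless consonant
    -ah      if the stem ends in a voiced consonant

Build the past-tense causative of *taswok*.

Since the final sound of *taswok* is /k/ (a consonant), it takes -zek, giving *taswokzek*.
The causative form *taswokzek*: final consonant = /k/, voiceless → -duz → *taswokzekduz*.

taswokzekduz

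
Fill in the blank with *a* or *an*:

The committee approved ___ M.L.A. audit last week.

an

The indefinite article is chosen by the initial *sound* of the following word, not its spelling.
The initialism *M.L.A.* is read letter by letter; the first letter, M, is pronounced /ɛm/, which begins with a vowel sound.
So the article is *an*: The committee approved an M.L.A. audit last week.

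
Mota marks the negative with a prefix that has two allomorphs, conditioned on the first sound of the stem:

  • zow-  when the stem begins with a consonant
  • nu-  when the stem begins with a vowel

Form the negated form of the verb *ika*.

nuika

The first sound of *ika* is /i/, which is a vowel, so the prefix is nu-, giving *nuika*.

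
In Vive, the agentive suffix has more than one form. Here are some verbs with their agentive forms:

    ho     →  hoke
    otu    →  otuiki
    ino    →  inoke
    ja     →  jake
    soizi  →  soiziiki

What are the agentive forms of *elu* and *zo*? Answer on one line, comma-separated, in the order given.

eluiki, zoke

Looking at the last vowel of each stem: -iki when the last vowel of the stem is a high vowel (*otu*, *soizi*); -ke when the last vowel of the stem is a non-high vowel (*ho*, *ino*, *ja*).
*elu*: last vowel = /u/, a high vowel → -iki → *eluiki*.
*zo*: last vowel = /o/, a non-high vowel → -ke → *zoke*.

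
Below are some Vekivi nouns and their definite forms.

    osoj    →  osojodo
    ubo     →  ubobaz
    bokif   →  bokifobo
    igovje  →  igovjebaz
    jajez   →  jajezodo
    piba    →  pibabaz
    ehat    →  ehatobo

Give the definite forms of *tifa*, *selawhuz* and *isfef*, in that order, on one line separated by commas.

The alternation tracks the final sound of the stem — -obo when the stem ends in a voiceless consonant (*bokif*, *ehat*); -odo when the stem ends in a voiced consonant (*osoj*, *jajez*); -baz when the stem ends in a vowel (*ubo*, *igovje*, *piba*).
*tifa* — final sound /a/ (a vowel) → -baz → *tifabaz*.
The final sound of *selawhuz* is /z/, which is a voiced consonant, so the suffix is -odo, giving *selawhuzodo*.
The final sound of *isfef* is /f/, which is a voiceless consonant, so the suffix is -obo, giving *isfefobo*.

tifabaz, selawhuzodo, isfefobo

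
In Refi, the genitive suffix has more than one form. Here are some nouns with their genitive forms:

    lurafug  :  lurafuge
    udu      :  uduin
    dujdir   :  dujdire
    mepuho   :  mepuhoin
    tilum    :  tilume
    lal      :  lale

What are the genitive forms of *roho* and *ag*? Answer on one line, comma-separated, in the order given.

rohoin, age

The alternation tracks the final sound of the stem — -e when the stem ends in a consonant (*lurafug*, *dujdir*, *tilum*, *lal*); -in when the stem ends in a vowel (*udu*, *mepuho*).
*roho* — final sound /o/ (a vowel) → -in → *rohoin*.
The final sound of *ag* is /g/, which is a consonant, so the suffix is -e, giving *age*.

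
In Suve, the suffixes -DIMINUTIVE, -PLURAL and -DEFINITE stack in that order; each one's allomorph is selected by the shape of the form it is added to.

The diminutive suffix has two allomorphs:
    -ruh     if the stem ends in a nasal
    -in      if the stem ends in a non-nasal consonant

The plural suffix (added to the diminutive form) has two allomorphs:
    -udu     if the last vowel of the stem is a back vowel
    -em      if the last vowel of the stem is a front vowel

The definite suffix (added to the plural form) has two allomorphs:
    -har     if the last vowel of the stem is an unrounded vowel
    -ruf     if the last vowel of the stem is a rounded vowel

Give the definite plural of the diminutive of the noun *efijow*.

*efijow*: final consonant = /w/, non-nasal → -in → *efijowin*.
The diminutive form *efijowin*: last vowel = /i/, a front vowel → -em → *efijowinem*.
The plural form *efijowinem* — last vowel /e/ (an unrounded vowel) → -har → *efijowinemhar*.

efijowinemhar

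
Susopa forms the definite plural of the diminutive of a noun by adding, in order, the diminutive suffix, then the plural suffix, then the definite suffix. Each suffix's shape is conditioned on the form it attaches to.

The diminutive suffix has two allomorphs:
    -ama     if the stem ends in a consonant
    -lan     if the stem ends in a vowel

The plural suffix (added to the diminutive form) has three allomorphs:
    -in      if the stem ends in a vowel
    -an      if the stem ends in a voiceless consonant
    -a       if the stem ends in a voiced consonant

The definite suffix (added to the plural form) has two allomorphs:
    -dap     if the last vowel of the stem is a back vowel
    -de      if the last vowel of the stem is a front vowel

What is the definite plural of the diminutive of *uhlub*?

The final sound of *uhlub* is /b/, which is a consonant, so the diminutive suffix is -ama, giving *uhlubama*.
The diminutive form *uhlubama* — final sound /a/ (a vowel) → -in → *uhlubamain*.
The plural form *uhlubamain* — last vowel /i/ (a front vowel) → -de → *uhlubamainde*.

uhlubamainde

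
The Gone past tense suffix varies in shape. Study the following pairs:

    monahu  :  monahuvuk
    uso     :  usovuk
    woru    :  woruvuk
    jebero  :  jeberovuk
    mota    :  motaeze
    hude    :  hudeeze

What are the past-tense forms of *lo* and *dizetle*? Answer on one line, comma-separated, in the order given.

lovuk, dizetleeze

The suffix is conditioned by the last vowel: -vuk when the last vowel of the stem is a rounded vowel (*monahu*, *uso*, *woru*, *jebero*); -eze when the last vowel of the stem is an unrounded vowel (*mota*, *hude*).
The last vowel of *lo* is /o/, which is a rounded vowel, so the suffix is -vuk, giving *lovuk*.
*dizetle*: last vowel = /e/, an unrounded vowel → -eze → *dizetleeze*.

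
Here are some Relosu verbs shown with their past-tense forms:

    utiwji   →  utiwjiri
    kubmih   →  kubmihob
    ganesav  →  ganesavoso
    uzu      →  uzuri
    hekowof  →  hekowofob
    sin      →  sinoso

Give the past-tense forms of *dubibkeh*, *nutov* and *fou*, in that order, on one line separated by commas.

The pattern is voicing of the final sound: -ob when the stem ends in a voiceless consonant (*kubmih*, *hekowof*); -oso when the stem ends in a voiced consonant (*ganesav*, *sin*); -ri when the stem ends in a vowel (*utiwji*, *uzu*).
*dubibkeh* — final sound /h/ (a voiceless consonant) → -ob → *dubibkehob*.
Since the final sound of *nutov* is /v/ (a voiced consonant), it takes -oso, giving *nutovoso*.
*fou*: final sound = /u/, a vowel → -ri → *fouri*.

dubibkehob, nutovoso, fouri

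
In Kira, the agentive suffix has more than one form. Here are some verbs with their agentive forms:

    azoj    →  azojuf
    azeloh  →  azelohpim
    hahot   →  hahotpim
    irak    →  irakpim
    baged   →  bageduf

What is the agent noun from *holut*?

holutpim

The alternation tracks the final consonant of the stem — -pim when the stem ends in a voiceless consonant (*azeloh*, *hahot*, *irak*); -uf when the stem ends in a voiced consonant (*azoj*, *baged*).
*holut*: final consonant = /t/, voiceless → -pim → *holutpim*.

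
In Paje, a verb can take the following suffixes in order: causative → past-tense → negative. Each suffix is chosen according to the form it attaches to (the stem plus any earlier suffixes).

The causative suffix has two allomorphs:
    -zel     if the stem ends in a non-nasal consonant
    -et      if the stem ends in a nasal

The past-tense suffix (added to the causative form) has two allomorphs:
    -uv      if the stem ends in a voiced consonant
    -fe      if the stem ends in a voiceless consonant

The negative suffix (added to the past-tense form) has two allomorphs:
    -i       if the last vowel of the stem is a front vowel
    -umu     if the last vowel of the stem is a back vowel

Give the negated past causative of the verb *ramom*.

Since the final consonant of *ramom* is /m/ (a nasal), it takes -et, giving *ramomet*.
The causative form *ramomet*: final consonant = /t/, voiceless → -fe → *ramometfe*.
The past-tense form *ramometfe*: last vowel = /e/, a front vowel → -i → *ramometfei*.

ramometfei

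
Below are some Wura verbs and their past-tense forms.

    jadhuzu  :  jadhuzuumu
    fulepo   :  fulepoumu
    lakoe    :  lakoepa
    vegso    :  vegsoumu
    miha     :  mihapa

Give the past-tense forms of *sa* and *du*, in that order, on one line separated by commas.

The alternation tracks the last vowel of the stem — -umu when the last vowel of the stem is a rounded vowel (*jadhuzu*, *fulepo*, *vegso*); -pa when the last vowel of the stem is an unrounded vowel (*lakoe*, *miha*).
*sa*: last vowel = /a/, an unrounded vowel → -pa → *sapa*.
The last vowel of *du* is /u/, which is a rounded vowel, so the suffix is -umu, giving *duumu*.

sapa, duumu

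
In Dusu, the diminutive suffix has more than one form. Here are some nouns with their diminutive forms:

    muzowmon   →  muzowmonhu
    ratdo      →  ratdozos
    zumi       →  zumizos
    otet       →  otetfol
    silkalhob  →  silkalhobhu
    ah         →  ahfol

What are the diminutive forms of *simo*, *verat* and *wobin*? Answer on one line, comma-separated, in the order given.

The alternation tracks the final sound of the stem — -fol when the stem ends in a voiceless consonant (*otet*, *ah*); -hu when the stem ends in a voiced consonant (*muzowmon*, *silkalhob*); -zos when the stem ends in a vowel (*ratdo*, *zumi*).
*simo*: final sound = /o/, a vowel → -zos → *simozos*.
Since the final sound of *verat* is /t/ (a voiceless consonant), it takes -fol, giving *veratfol*.
Since the final sound of *wobin* is /n/ (a voiced consonant), it takes -hu, giving *wobinhu*.

simozos, veratfol, wobinhu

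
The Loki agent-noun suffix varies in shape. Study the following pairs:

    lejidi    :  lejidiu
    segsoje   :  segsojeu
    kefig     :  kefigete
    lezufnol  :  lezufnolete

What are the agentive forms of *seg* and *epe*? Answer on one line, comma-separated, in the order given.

segete, epeu

The suffix is conditioned by the final sound: -ete when the stem ends in a consonant (*kefig*, *lezufnol*); -u when the stem ends in a vowel (*lejidi*, *segsoje*).
*seg*: final sound = /g/, a consonant → -ete → *segete*.
The final sound of *epe* is /e/, which is a vowel, so the suffix is -u, giving *epeu*.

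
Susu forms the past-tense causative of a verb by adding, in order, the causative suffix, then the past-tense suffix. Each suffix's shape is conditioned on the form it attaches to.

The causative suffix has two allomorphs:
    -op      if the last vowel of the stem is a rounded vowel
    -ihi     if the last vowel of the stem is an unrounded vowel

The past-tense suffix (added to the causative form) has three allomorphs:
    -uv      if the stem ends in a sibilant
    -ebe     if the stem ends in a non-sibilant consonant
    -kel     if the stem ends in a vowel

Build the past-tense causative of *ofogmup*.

ofogmupopebe

Since the last vowel of *ofogmup* is /u/ (a rounded vowel), it takes -op, giving *ofogmupop*.
The causative form *ofogmupop* — final sound /p/ (a non-sibilant consonant) → -ebe → *ofogmupopebe*.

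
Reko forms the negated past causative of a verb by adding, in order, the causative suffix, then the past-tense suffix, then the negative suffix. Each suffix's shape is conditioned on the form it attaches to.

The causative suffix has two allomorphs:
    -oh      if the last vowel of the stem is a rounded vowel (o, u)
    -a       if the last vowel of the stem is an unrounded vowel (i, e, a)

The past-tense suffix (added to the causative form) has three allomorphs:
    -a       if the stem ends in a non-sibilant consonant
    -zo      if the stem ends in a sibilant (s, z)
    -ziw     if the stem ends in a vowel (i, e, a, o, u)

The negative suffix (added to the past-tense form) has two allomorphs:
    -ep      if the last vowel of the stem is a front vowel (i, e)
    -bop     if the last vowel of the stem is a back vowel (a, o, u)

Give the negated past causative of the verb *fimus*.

fimusohabop

Since the last vowel of *fimus* is /u/ (a rounded vowel), it takes -oh, giving *fimusoh*.
The causative form *fimusoh* — final sound /h/ (a non-sibilant consonant) → -a → *fimusoha*.
The past-tense form *fimusoha* — last vowel /a/ (a back vowel) → -bop → *fimusohabop*.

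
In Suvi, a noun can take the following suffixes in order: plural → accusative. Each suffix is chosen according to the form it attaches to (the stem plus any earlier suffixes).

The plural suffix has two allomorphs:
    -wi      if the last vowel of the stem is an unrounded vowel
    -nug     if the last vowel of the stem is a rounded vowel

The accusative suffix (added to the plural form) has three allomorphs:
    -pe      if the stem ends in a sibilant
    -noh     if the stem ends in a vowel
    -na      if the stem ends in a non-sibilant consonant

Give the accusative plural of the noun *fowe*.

*fowe* — last vowel /e/ (an unrounded vowel) → -wi → *fowewi*.
The plural form *fowewi*: final sound = /i/, a vowel → -noh → *fowewinoh*.

fowewinoh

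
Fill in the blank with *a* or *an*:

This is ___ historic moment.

The indefinite article is chosen by the initial *sound* of the following word, not its spelling.
*historic* begins with the sound /h/ (h is pronounced in standard usage) — a consonant sound.
So the article is *a*: This is a historic moment.

a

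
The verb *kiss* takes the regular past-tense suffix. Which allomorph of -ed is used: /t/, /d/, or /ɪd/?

/t/

The stem *kiss* ends in a voiceless consonant other than /t/.
The -ed suffix is realized as /ɪd/ after /t, d/; as /t/ after other voiceless consonants; and as /d/ after other voiced sounds.
So -ed on *kiss* is pronounced /t/.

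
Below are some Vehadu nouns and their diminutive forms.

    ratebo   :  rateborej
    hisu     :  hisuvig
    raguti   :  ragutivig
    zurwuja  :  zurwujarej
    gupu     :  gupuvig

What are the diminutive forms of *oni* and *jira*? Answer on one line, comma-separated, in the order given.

onivig, jirarej

Looking at the last vowel of each stem: -vig when the last vowel of the stem is a high vowel (*hisu*, *raguti*, *gupu*); -rej when the last vowel of the stem is a non-high vowel (*ratebo*, *zurwuja*).
*oni*: last vowel = /i/, a high vowel → -vig → *onivig*.
*jira* — last vowel /a/ (a non-high vowel) → -rej → *jirarej*.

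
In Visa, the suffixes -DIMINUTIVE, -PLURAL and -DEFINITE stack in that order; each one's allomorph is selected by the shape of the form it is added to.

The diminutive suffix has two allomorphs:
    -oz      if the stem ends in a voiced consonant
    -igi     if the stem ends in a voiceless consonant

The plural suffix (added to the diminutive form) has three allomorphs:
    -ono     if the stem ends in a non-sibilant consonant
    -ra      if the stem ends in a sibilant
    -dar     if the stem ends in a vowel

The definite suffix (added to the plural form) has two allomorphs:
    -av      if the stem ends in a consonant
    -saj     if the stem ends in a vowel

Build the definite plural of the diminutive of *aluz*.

*aluz* — final consonant /z/ (voiced) → -oz → *aluzoz*.
The final sound of the diminutive form *aluzoz* is /z/, which is a sibilant, so the plural suffix is -ra, giving *aluzozra*.
The plural form *aluzozra*: final sound = /a/, a vowel → -saj → *aluzozrasaj*.

aluzozrasaj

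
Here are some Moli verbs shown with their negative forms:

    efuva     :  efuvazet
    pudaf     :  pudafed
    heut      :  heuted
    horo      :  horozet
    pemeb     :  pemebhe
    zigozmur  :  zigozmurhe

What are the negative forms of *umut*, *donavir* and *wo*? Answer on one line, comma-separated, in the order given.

Looking at the final sound of each stem: -ed when the stem ends in a voiceless consonant (*pudaf*, *heut*); -he when the stem ends in a voiced consonant (*pemeb*, *zigozmur*); -zet when the stem ends in a vowel (*efuva*, *horo*).
*umut* — final sound /t/ (a voiceless consonant) → -ed → *umuted*.
The final sound of *donavir* is /r/, which is a voiced consonant, so the suffix is -he, giving *donavirhe*.
*wo*: final sound = /o/, a vowel → -zet → *wozet*.

umuted, donavirhe, wozet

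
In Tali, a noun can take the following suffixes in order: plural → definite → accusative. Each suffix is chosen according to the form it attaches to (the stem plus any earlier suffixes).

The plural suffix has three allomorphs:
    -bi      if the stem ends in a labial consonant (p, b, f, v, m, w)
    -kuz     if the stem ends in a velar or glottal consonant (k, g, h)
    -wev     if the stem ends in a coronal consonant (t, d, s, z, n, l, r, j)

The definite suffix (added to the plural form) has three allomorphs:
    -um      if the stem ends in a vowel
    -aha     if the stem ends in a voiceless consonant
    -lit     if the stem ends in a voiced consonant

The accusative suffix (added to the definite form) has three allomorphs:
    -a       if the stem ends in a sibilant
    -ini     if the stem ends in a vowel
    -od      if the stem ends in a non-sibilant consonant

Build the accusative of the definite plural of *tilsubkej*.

tilsubkejwevlitod

The final consonant of *tilsubkej* is /j/, which is coronal, so the plural suffix is -wev, giving *tilsubkejwev*.
Since the final sound of the plural form *tilsubkejwev* is /v/ (a voiced consonant), it takes -lit, giving *tilsubkejwevlit*.
The final sound of the definite form *tilsubkejwevlit* is /t/, which is a non-sibilant consonant, so the accusative suffix is -od, giving *tilsubkejwevlitod*.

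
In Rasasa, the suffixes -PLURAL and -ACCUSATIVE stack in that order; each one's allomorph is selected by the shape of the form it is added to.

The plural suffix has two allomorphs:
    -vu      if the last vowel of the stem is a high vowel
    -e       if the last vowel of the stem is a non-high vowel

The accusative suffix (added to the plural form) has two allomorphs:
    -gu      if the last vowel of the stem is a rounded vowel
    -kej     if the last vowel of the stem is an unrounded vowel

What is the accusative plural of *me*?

Since the last vowel of *me* is /e/ (a non-high vowel), it takes -e, giving *mee*.
The last vowel of the plural form *mee* is /e/, which is an unrounded vowel, so the accusative suffix is -kej, giving *meekej*.

meekej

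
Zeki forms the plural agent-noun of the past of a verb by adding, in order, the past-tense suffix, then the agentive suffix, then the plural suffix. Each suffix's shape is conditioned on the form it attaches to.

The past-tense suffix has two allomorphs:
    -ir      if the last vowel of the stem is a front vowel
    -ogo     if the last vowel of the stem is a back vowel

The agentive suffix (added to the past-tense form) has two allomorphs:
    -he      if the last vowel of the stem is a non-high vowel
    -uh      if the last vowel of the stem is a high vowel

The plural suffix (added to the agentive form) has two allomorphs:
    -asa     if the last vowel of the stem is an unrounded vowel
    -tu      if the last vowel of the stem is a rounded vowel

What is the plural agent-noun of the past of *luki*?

lukiiruhtu

Since the last vowel of *luki* is /i/ (a front vowel), it takes -ir, giving *lukiir*.
The past-tense form *lukiir* — last vowel /i/ (a high vowel) → -uh → *lukiiruh*.
The agentive form *lukiiruh* — last vowel /u/ (a rounded vowel) → -tu → *lukiiruhtu*.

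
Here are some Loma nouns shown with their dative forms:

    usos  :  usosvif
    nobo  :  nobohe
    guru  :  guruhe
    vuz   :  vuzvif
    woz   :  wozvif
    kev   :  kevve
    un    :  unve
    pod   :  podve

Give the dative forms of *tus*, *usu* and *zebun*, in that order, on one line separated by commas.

The pattern is sibilance of the final sound: -vif when the stem ends in a sibilant (*usos*, *vuz*, *woz*); -ve when the stem ends in a non-sibilant consonant (*kev*, *un*, *pod*); -he when the stem ends in a vowel (*nobo*, *guru*).
*tus* — final sound /s/ (a sibilant) → -vif → *tusvif*.
*usu*: final sound = /u/, a vowel → -he → *usuhe*.
The final sound of *zebun* is /n/, which is a non-sibilant consonant, so the suffix is -ve, giving *zebunve*.

tusvif, usuhe, zebunve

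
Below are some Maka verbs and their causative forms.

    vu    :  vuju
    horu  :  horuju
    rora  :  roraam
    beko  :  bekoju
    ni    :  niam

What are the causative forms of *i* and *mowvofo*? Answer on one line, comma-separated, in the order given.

iam, mowvofoju

The suffix is conditioned by the last vowel: -ju when the last vowel of the stem is a rounded vowel (*vu*, *horu*, *beko*); -am when the last vowel of the stem is an unrounded vowel (*rora*, *ni*).
*i* — last vowel /i/ (an unrounded vowel) → -am → *iam*.
The last vowel of *mowvofo* is /o/, which is a rounded vowel, so the suffix is -ju, giving *mowvofoju*.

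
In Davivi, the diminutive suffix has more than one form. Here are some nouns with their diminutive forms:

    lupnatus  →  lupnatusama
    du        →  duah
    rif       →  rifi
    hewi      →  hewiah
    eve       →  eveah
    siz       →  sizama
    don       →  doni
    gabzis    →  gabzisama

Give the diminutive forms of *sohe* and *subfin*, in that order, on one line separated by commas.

The suffix is conditioned by the final sound: -ama when the stem ends in a sibilant (*lupnatus*, *siz*, *gabzis*); -i when the stem ends in a non-sibilant consonant (*rif*, *don*); -ah when the stem ends in a vowel (*du*, *hewi*, *eve*).
*sohe*: final sound = /e/, a vowel → -ah → *soheah*.
*subfin* — final sound /n/ (a non-sibilant consonant) → -i → *subfini*.

soheah, subfini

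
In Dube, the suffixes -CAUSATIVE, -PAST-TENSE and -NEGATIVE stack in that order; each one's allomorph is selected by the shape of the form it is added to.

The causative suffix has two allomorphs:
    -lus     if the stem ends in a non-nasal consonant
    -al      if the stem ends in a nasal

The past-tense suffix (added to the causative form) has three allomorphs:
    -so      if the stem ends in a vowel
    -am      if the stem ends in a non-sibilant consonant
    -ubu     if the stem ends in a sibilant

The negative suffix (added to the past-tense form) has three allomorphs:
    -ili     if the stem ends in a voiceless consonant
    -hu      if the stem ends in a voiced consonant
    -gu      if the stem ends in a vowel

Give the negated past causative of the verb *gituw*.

*gituw* — final consonant /w/ (non-nasal) → -lus → *gituwlus*.
The final sound of the causative form *gituwlus* is /s/, which is a sibilant, so the past-tense suffix is -ubu, giving *gituwlusubu*.
The final sound of the past-tense form *gituwlusubu* is /u/, which is a vowel, so the negative suffix is -gu, giving *gituwlusubugu*.

gituwlusubugu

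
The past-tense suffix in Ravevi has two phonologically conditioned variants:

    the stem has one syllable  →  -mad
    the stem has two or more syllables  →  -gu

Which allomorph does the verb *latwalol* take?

*latwalol* (3 syllables) → -gu.

-gu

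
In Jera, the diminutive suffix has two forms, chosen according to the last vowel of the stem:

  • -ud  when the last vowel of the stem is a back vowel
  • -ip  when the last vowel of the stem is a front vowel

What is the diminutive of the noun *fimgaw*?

fimgawud

*fimgaw*: last vowel = /a/, a back vowel → -ud → *fimgawud*.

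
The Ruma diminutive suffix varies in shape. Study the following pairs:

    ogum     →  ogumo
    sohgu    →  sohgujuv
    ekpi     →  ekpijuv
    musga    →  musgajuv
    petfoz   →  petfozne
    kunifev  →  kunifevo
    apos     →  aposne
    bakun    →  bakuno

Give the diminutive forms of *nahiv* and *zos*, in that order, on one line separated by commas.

nahivo, zosne

The pattern is sibilance of the final sound: -ne when the stem ends in a sibilant (*petfoz*, *apos*); -o when the stem ends in a non-sibilant consonant (*ogum*, *kunifev*, *bakun*); -juv when the stem ends in a vowel (*sohgu*, *ekpi*, *musga*).
*nahiv*: final sound = /v/, a non-sibilant consonant → -o → *nahivo*.
Since the final sound of *zos* is /s/ (a sibilant), it takes -ne, giving *zosne*.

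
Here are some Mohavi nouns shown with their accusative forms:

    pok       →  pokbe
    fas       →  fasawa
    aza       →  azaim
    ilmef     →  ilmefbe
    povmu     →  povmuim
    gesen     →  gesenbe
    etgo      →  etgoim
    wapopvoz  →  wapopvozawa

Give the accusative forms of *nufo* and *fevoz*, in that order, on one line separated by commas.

Looking at the final sound of each stem: -awa when the stem ends in a sibilant (*fas*, *wapopvoz*); -be when the stem ends in a non-sibilant consonant (*pok*, *ilmef*, *gesen*); -im when the stem ends in a vowel (*aza*, *povmu*, *etgo*).
*nufo*: final sound = /o/, a vowel → -im → *nufoim*.
Since the final sound of *fevoz* is /z/ (a sibilant), it takes -awa, giving *fevozawa*.

nufoim, fevozawa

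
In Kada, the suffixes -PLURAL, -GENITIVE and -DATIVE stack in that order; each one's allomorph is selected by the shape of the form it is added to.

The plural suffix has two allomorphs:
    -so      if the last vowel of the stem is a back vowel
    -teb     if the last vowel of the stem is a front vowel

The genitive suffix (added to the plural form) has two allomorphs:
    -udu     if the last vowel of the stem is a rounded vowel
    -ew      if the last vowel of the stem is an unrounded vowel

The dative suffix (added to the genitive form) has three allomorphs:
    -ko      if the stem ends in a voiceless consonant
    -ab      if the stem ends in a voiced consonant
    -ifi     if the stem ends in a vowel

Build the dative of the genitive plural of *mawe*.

The last vowel of *mawe* is /e/, which is a front vowel, so the plural suffix is -teb, giving *maweteb*.
The plural form *maweteb*: last vowel = /e/, an unrounded vowel → -ew → *mawetebew*.
Since the final sound of the genitive form *mawetebew* is /w/ (a voiced consonant), it takes -ab, giving *mawetebewab*.

mawetebewab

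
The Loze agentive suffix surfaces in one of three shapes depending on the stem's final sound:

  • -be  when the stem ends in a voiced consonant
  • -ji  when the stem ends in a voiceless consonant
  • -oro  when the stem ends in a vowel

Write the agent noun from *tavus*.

*tavus*: final sound = /s/, a voiceless consonant → -ji → *tavusji*.

tavusji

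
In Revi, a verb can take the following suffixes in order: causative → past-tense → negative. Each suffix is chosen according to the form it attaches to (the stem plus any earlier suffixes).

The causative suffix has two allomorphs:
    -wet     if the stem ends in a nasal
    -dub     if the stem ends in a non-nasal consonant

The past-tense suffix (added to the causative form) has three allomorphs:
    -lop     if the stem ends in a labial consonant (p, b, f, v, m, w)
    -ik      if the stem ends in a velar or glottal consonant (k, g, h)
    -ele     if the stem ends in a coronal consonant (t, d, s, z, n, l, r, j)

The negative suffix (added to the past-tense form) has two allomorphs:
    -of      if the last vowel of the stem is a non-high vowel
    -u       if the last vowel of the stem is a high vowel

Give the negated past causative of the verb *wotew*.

wotewdublopof

Since the final consonant of *wotew* is /w/ (non-nasal), it takes -dub, giving *wotewdub*.
Since the final consonant of the causative form *wotewdub* is /b/ (labial), it takes -lop, giving *wotewdublop*.
Since the last vowel of the past-tense form *wotewdublop* is /o/ (a non-high vowel), it takes -of, giving *wotewdublopof*.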